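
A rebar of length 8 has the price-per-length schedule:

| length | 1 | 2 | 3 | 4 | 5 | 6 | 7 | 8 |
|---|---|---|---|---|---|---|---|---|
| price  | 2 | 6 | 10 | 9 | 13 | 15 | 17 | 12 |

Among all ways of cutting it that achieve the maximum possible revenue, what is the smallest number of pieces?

Consider every possible first cut. r[k] is the best of p[i]+r[k−i] over all sellable i≤k.
r[1] = 2
r[2] = max(2+2, 6+0) = 6
r[3] = max(2+6, 6+2, 10+0) = 10
r[4] = max(2+10, 6+6, 10+2, 9+0) = 12
r[5] = max(2+12, 6+10, 10+6, 9+2, 13+0) = 16
r[6] = max(2+16, 6+12, 10+10, 9+6, 13+2, 15+0) = 20
r[7] = max(2+20, 6+16, 10+12, …, 15+2, 17+0) = 22
r[8] = max(2+22, 6+20, 10+16, …, 17+2, 12+0) = 26
Maximum revenue is ₹26.
Now minimize piece count subject to staying optimal: for each k, pieces[k] = 1 + min over i with p[i]+r[k−i]=r[k] of pieces[k−i].
pieces[5] = 2
pieces[6] = 2
pieces[7] = 3
pieces[8] = 3

3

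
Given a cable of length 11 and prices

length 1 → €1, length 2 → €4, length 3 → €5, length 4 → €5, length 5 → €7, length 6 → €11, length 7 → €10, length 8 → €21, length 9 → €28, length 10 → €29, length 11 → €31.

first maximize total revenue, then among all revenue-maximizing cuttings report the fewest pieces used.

2

Let r[k] be the best obtainable value from length k. For each k, try every first piece i and keep the best of price[i] + r[k−i].
r[1] = 1
r[2] = 4
r[3] = 5  (first piece 1, then r[2]=4)
r[4] = 8  (first piece 2, then r[2]=4)
r[5] = 9  (first piece 1, then r[4]=8)
r[6] = 12  (first piece 2, then r[4]=8)
r[7] = 13  (first piece 1, then r[6]=12)
r[8] = 21
r[9] = 28
r[10] = 29  (first piece 1, then r[9]=28)
r[11] = 32  (first piece 2, then r[9]=28)
Maximum revenue is €32.
Now minimize piece count subject to staying optimal: for each k, pieces[k] = 1 + min over i with p[i]+r[k−i]=r[k] of pieces[k−i].
pieces[8] = 1
pieces[9] = 1
pieces[10] = 1
pieces[11] = 2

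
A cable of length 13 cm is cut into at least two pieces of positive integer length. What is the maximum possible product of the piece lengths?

108

Let P[k] be the best product for length k (with at least one cut). For each first piece i, the rest contributes max(k−i, P[k−i]).
Small cases: P[2]=1, P[3]=2, P[4]=4, P[5]=6, P[6]=9, P[7]=12.
P[8] = 2*max(6,9) = 2*9 = 18
P[9] = 3*max(6,9) = 3*9 = 27
P[10] = 2*max(8,18) = 2*18 = 36
P[11] = 2*max(9,27) = 2*27 = 54
P[12] = 3*max(9,27) = 3*27 = 81
P[13] = 2*max(11,54) = 2*54 = 108
One optimal split: 3 + 3 + 3 + 2 + 2; product 3*3*3*2*2 = 108.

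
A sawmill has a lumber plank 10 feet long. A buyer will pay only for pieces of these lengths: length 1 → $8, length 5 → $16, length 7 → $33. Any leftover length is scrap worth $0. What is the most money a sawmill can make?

80

Let best[k] be the best obtainable value from length k. For each k, try every first piece i and keep the best of price[i] + best[k−i].
best[1] = 8
best[2] = 16  (first piece 1, then best[1]=8)
best[3] = 24  (first piece 1, then best[2]=16)
best[4] = 32  (first piece 1, then best[3]=24)
best[5] = max(8+32, 16+0) = 40
best[6] = max(8+40, 16+8) = 48
best[7] = max(8+48, 16+16, 33+0) = 56
best[8] = max(8+56, 16+24, 33+8) = 64
best[9] = max(8+64, 16+32, 33+16) = 72
best[10] = max(8+72, 16+40, 33+24) = 80
One optimal cutting: 1 + 1 + 1 + 1 + 1 + 1 + 1 + 1 + 1 + 1 → $80.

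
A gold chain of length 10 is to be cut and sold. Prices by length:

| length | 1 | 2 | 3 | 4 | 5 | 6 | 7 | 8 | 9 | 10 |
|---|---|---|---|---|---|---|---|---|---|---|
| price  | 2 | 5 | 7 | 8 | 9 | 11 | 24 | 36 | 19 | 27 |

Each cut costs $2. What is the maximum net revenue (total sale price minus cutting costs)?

39

Consider every possible first cut. v[k] is the best of p[i]+v[k−i] over all sellable i≤k, charging 2 whenever i<k.
v[1] = 2
v[2] = 5
v[3] = 7
v[4] = 8  (first piece 2, then v[2]=5)
v[5] = 10  (first piece 2, then v[3]=7)
v[6] = 12  (first piece 3, then v[3]=7)
v[7] = 24
v[8] = 36
v[9] = 36  (first piece 1, then v[8]=36)
v[10] = 39  (first piece 2, then v[8]=36)
One optimal plan: pieces 8 + 2 (1 cut) → $41 − $2 = $39.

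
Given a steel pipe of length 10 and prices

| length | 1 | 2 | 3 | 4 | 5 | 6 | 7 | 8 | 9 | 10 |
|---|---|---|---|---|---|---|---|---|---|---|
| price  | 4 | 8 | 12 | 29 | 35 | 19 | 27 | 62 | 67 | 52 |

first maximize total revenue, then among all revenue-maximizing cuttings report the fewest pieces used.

2

Build r[k] bottom-up: r[k] = max over allowed piece i of (p[i] + r[k−i]).
r[1] = 4
r[2] = max(4+4, 8+0) = 8
r[3] = max(4+8, 8+4, 12+0) = 12
r[4] = max(4+12, 8+8, 12+4, 29+0) = 29
r[5] = max(4+29, 8+12, 12+8, 29+4, 35+0) = 35
r[6] = max(4+35, 8+29, 12+12, 29+8, 35+4, 19+0) = 39
r[7] = max(4+39, 8+35, 12+29, …, 19+4, 27+0) = 43
r[8] = max(4+43, 8+39, 12+35, …, 27+4, 62+0) = 62
r[9] = max(4+62, 8+43, 12+39, …, 62+4, 67+0) = 67
r[10] = max(4+67, 8+62, 12+43, …, 67+4, 52+0) = 71
Maximum revenue is $71.
Now minimize piece count subject to staying optimal: for each k, pieces[k] = 1 + min over i with p[i]+r[k−i]=r[k] of pieces[k−i].
pieces[7] = 2
pieces[8] = 1
pieces[9] = 1
pieces[10] = 2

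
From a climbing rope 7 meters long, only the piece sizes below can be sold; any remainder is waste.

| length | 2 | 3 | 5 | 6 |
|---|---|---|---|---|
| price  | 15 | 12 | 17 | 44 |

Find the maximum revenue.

45

Let best[k] be the best obtainable value from length k. For each k, try every first piece i and keep the best of price[i] + best[k−i].
best[1] = 0
best[2] = 15
best[3] = 15
best[4] = 30  (first piece 2, then best[2]=15)
best[5] = 30
best[6] = 45  (first piece 2, then best[4]=30)
best[7] = 45
One optimal cutting: pieces 2 + 2 + 2 with 1 meter of scrap → €45.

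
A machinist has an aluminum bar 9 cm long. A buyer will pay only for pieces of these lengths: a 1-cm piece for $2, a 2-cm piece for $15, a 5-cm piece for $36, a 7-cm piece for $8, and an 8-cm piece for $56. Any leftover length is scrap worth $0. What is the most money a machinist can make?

66

Let best[k] be the best obtainable value from length k. For each k, try every first piece i and keep the best of price[i] + best[k−i].
best[1] = 2
best[2] = 15
best[3] = 17  (first piece 1, then best[2]=15)
best[4] = 30  (first piece 2, then best[2]=15)
best[5] = 36
best[6] = 45  (first piece 2, then best[4]=30)
best[7] = 51  (first piece 2, then best[5]=36)
best[8] = 60  (first piece 2, then best[6]=45)
best[9] = 66  (first piece 2, then best[7]=51)
One optimal cutting: 5 + 2 + 2 → $66.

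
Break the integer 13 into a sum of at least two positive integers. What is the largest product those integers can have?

108

Fill prod[k] for k=2..13: at each k try every first piece i and multiply by the better of (k−i) uncut or prod[k−i].
Small cases: prod[2]=1, prod[3]=2, prod[4]=4, prod[5]=6, prod[6]=9, prod[7]=12.
prod[8] = max(1×12, 2×9, 3×6, …, 6×2, 7×1) = 18
prod[9] = max(1×18, 2×12, 3×9, …, 7×2, 8×1) = 27
prod[10] = max(1×27, 2×18, 3×12, …, 8×2, 9×1) = 36
prod[11] = max(1×36, 2×27, 3×18, …, 9×2, 10×1) = 54
prod[12] = max(1×54, 2×36, 3×27, …, 10×2, 11×1) = 81
prod[13] = max(1×81, 2×54, 3×36, …, 11×2, 12×1) = 108
One optimal split: 3 + 3 + 3 + 2 + 2; product 3×3×3×2×2 = 108.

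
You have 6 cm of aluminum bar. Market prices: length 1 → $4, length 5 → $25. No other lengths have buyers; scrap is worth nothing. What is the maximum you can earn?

Consider every possible first cut. f[k] is the best of p[i]+f[k−i] over all sellable i≤k.
f[1] = 4
f[2] = 8  (first piece 1, then f[1]=4)
f[3] = 12  (first piece 1, then f[2]=8)
f[4] = 16  (first piece 1, then f[3]=12)
f[5] = max(4+16, 25+0) = 25
f[6] = max(4+25, 25+4) = 29
One optimal cutting: 5 + 1 → $29.

29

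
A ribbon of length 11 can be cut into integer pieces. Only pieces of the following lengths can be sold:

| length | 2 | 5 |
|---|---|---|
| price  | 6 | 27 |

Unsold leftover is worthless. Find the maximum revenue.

Build r[k] bottom-up: r[k] = max over allowed piece i of (p[i] + r[k−i]).
r[1] = 0
r[2] = 6
r[3] = 6
r[4] = 12  (first piece 2, then r[2]=6)
r[5] = 27
r[6] = 27
r[7] = 33  (first piece 2, then r[5]=27)
r[8] = 33
r[9] = 39  (first piece 2, then r[7]=33)
r[10] = 54  (first piece 5, then r[5]=27)
r[11] = 54
One optimal cutting: pieces 5 + 5 with 1 inch of scrap → ¢54.

54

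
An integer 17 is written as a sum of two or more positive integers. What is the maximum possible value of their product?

Define P[k] = max over 1≤i<k of i · max(k−i, P[k−i]); the inner max lets the remainder stay uncut if that's better.
P[2] = 1×max(1,0) = 1×1 = 1
P[3] = 1×max(2,1) = 1×2 = 2
P[4] = 2×max(2,1) = 2×2 = 4
P[5] = 2×max(3,2) = 2×3 = 6
P[6] = 3×max(3,2) = 3×3 = 9
P[7] = 2×max(5,6) = 2×6 = 12
P[8] = 2×max(6,9) = 2×9 = 18
P[9] = 3×max(6,9) = 3×9 = 27
P[10] = 2×max(8,18) = 2×18 = 36
P[11] = 2×max(9,27) = 2×27 = 54
P[12] = 3×max(9,27) = 3×27 = 81
P[13] = 2×max(11,54) = 2×54 = 108
P[14] = 2×max(12,81) = 2×81 = 162
P[15] = 3×max(12,81) = 3×81 = 243
P[16] = 2×max(14,162) = 2×162 = 324
P[17] = 2×max(15,243) = 2×243 = 486
One optimal split: 3 + 3 + 3 + 3 + 3 + 2; product 3×3×3×3×3×2 = 486.

486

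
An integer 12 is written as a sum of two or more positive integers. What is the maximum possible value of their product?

Let m[k] be the best product for length k (with at least one cut). For each first piece i, the rest contributes max(k−i, m[k−i]).
Small cases: m[2]=1, m[3]=2, m[4]=4, m[5]=6, m[6]=9, m[7]=12.
m[8] = 2·max(6,9) = 2·9 = 18
m[9] = 3·max(6,9) = 3·9 = 27
m[10] = 2·max(8,18) = 2·18 = 36
m[11] = 2·max(9,27) = 2·27 = 54
m[12] = 3·max(9,27) = 3·27 = 81
One optimal split: 3 + 3 + 3 + 3; product 3·3·3·3 = 81.

81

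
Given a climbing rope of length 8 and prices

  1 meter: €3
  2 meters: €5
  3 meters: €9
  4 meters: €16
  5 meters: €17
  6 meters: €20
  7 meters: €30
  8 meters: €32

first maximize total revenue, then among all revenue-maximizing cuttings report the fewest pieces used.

2

Consider every possible first cut. r[k] is the best of p[i]+r[k−i] over all sellable i≤k.
r[1] = 3
r[2] = max(3+3, 5+0) = 6
r[3] = max(3+6, 5+3, 9+0) = 9
r[4] = max(3+9, 5+6, 9+3, 16+0) = 16
r[5] = max(3+16, 5+9, 9+6, 16+3, 17+0) = 19
r[6] = max(3+19, 5+16, 9+9, 16+6, 17+3, 20+0) = 22
r[7] = max(3+22, 5+19, 9+16, …, 20+3, 30+0) = 30
r[8] = max(3+30, 5+22, 9+19, …, 30+3, 32+0) = 33
Maximum revenue is €33.
Now minimize piece count subject to staying optimal: for each k, pieces[k] = 1 + min over i with p[i]+r[k−i]=r[k] of pieces[k−i].
pieces[5] = 2
pieces[6] = 3
pieces[7] = 1
pieces[8] = 2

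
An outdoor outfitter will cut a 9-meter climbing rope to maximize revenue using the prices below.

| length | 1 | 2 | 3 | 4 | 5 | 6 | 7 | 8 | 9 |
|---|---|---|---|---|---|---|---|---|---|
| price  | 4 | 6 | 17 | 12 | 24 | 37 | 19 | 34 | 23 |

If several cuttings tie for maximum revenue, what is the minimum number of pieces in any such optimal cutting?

2

Consider every possible first cut. r[k] is the best of p[i]+r[k−i] over all sellable i≤k.
r[1] = 4
r[2] = max(4+4, 6+0) = 8
r[3] = max(4+8, 6+4, 17+0) = 17
r[4] = max(4+17, 6+8, 17+4, 12+0) = 21
r[5] = max(4+21, 6+17, 17+8, 12+4, 24+0) = 25
r[6] = max(4+25, 6+21, 17+17, 12+8, 24+4, 37+0) = 37
r[7] = max(4+37, 6+25, 17+21, …, 37+4, 19+0) = 41
r[8] = max(4+41, 6+37, 17+25, …, 19+4, 34+0) = 45
r[9] = max(4+45, 6+41, 17+37, …, 34+4, 23+0) = 54
Maximum revenue is €54.
Now minimize piece count subject to staying optimal: for each k, pieces[k] = 1 + min over i with p[i]+r[k−i]=r[k] of pieces[k−i].
pieces[6] = 1
pieces[7] = 2
pieces[8] = 3
pieces[9] = 2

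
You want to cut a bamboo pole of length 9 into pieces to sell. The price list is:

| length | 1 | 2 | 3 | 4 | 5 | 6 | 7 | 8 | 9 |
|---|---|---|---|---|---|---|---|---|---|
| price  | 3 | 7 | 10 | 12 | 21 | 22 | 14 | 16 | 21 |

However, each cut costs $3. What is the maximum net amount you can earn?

Build net[k] bottom-up: net[k] = max over allowed piece i of (p[i] + net[k−i]) − 3 per cut.
net[1] = 3
net[2] = max(3+3-3, 7+0) = 7
net[3] = max(3+7-3, 7+3-3, 10+0) = 10
net[4] = max(3+10-3, 7+7-3, 10+3-3, 12+0) = 12
net[5] = max(3+12-3, 7+10-3, 10+7-3, 12+3-3, 21+0) = 21
net[6] = max(3+21-3, 7+12-3, 10+10-3, 12+7-3, 21+3-3, 22+0) = 22
net[7] = max(3+22-3, 7+21-3, 10+12-3, …, 22+3-3, 14+0) = 25
net[8] = max(3+25-3, 7+22-3, 10+21-3, …, 14+3-3, 16+0) = 28
net[9] = max(3+28-3, 7+25-3, 10+22-3, …, 16+3-3, 21+0) = 30
One optimal plan: pieces 5 + 4 (1 cut) → $33 − $3 = $30.

30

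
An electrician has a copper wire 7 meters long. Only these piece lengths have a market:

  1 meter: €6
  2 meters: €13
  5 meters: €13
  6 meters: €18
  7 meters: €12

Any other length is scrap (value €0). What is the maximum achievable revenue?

Let f[k] be the best obtainable value from length k. For each k, try every first piece i and keep the best of price[i] + f[k−i].
f[1] = 6
f[2] = max(6+6, 13+0) = 13
f[3] = max(6+13, 13+6) = 19
f[4] = max(6+19, 13+13) = 26
f[5] = max(6+26, 13+19, 13+0) = 32
f[6] = max(6+32, 13+26, 13+6, 18+0) = 39
f[7] = max(6+39, 13+32, 13+13, 18+6, 12+0) = 45
One optimal cutting: 2 + 2 + 2 + 1 → €45.

45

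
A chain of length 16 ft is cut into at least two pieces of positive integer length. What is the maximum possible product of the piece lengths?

324

Define P[k] = max over 1≤i<k of i · max(k−i, P[k−i]); the inner max lets the remainder stay uncut if that's better.
P[2] = 1×max(1,0) = 1×1 = 1
P[3] = 1×max(2,1) = 1×2 = 2
P[4] = 2×max(2,1) = 2×2 = 4
P[5] = 2×max(3,2) = 2×3 = 6
P[6] = 3×max(3,2) = 3×3 = 9
P[7] = 2×max(5,6) = 2×6 = 12
P[8] = 2×max(6,9) = 2×9 = 18
P[9] = 3×max(6,9) = 3×9 = 27
P[10] = 2×max(8,18) = 2×18 = 36
P[11] = 2×max(9,27) = 2×27 = 54
P[12] = 3×max(9,27) = 3×27 = 81
P[13] = 2×max(11,54) = 2×54 = 108
P[14] = 2×max(12,81) = 2×81 = 162
P[15] = 3×max(12,81) = 3×81 = 243
P[16] = 2×max(14,162) = 2×162 = 324
One optimal split: 3 + 3 + 3 + 3 + 2 + 2; product 3×3×3×3×2×2 = 324.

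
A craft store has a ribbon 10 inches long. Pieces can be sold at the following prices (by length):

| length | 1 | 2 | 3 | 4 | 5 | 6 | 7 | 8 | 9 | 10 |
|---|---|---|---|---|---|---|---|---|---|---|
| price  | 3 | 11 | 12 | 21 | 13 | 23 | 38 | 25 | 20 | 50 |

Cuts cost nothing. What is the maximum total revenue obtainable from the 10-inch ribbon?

Let best[k] be the best obtainable value from length k. For each k, try every first piece i and keep the best of price[i] + best[k−i].
best[1] = 3
best[2] = max(3+3, 11+0) = 11
best[3] = max(3+11, 11+3, 12+0) = 14
best[4] = max(3+14, 11+11, 12+3, 21+0) = 22
best[5] = max(3+22, 11+14, 12+11, 21+3, 13+0) = 25
best[6] = max(3+25, 11+22, 12+14, 21+11, 13+3, 23+0) = 33
best[7] = max(3+33, 11+25, 12+22, …, 23+3, 38+0) = 38
best[8] = max(3+38, 11+33, 12+25, …, 38+3, 25+0) = 44
best[9] = max(3+44, 11+38, 12+33, …, 25+3, 20+0) = 49
best[10] = max(3+49, 11+44, 12+38, …, 20+3, 50+0) = 55
One optimal cutting: 2 + 2 + 2 + 2 + 2 → ¢11 + ¢11 + ¢11 + ¢11 + ¢11 = ¢55.

55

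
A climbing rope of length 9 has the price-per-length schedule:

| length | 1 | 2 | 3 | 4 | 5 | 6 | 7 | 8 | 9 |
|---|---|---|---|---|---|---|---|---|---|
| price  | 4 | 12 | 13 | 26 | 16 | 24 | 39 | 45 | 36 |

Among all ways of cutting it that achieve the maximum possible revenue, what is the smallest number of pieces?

Build r[k] bottom-up: r[k] = max over allowed piece i of (p[i] + r[k−i]).
r[1] = 4
r[2] = max(4+4, 12+0) = 12
r[3] = max(4+12, 12+4, 13+0) = 16
r[4] = max(4+16, 12+12, 13+4, 26+0) = 26
r[5] = max(4+26, 12+16, 13+12, 26+4, 16+0) = 30
r[6] = max(4+30, 12+26, 13+16, 26+12, 16+4, 24+0) = 38
r[7] = max(4+38, 12+30, 13+26, …, 24+4, 39+0) = 42
r[8] = max(4+42, 12+38, 13+30, …, 39+4, 45+0) = 52
r[9] = max(4+52, 12+42, 13+38, …, 45+4, 36+0) = 56
Maximum revenue is €56.
Now minimize piece count subject to staying optimal: for each k, pieces[k] = 1 + min over i with p[i]+r[k−i]=r[k] of pieces[k−i].
pieces[6] = 2
pieces[7] = 3
pieces[8] = 2
pieces[9] = 3

3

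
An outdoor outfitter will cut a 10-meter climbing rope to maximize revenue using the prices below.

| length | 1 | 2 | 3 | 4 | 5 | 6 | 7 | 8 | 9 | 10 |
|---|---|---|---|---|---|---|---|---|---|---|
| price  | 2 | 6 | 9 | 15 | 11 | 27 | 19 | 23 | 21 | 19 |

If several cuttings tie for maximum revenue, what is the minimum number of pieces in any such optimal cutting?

Build r[k] bottom-up: r[k] = max over allowed piece i of (p[i] + r[k−i]).
r[1] = 2
r[2] = 6
r[3] = 9
r[4] = 15
r[5] = 17  (first piece 1, then r[4]=15)
r[6] = 27
r[7] = 29  (first piece 1, then r[6]=27)
r[8] = 33  (first piece 2, then r[6]=27)
r[9] = 36  (first piece 3, then r[6]=27)
r[10] = 42  (first piece 4, then r[6]=27)
Maximum revenue is €42.
Now minimize piece count subject to staying optimal: for each k, pieces[k] = 1 + min over i with p[i]+r[k−i]=r[k] of pieces[k−i].
pieces[7] = 2
pieces[8] = 2
pieces[9] = 2
pieces[10] = 2

2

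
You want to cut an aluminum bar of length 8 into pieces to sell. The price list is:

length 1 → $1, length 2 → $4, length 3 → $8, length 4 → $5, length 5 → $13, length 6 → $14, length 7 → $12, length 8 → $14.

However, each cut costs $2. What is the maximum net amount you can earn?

19

Consider every possible first cut. net[k] is the best of p[i]+net[k−i] over all sellable i≤k, charging 2 whenever i<k.
net[1] = 1
net[2] = 4
net[3] = 8
net[4] = 7  (first piece 1, then net[3]=8)
net[5] = 13
net[6] = 14  (first piece 3, then net[3]=8)
net[7] = 15  (first piece 2, then net[5]=13)
net[8] = 19  (first piece 3, then net[5]=13)
One optimal plan: pieces 5 + 3 (1 cut) → $21 − $2 = $19.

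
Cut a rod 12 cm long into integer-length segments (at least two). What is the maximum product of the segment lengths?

Define f[k] = max over 1≤i<k of i · max(k−i, f[k−i]); the inner max lets the remainder stay uncut if that's better.
f[2] = 1·max(1,0) = 1·1 = 1
f[3] = 1·max(2,1) = 1·2 = 2
f[4] = 2·max(2,1) = 2·2 = 4
f[5] = 2·max(3,2) = 2·3 = 6
f[6] = 3·max(3,2) = 3·3 = 9
f[7] = 2·max(5,6) = 2·6 = 12
f[8] = 2·max(6,9) = 2·9 = 18
f[9] = 3·max(6,9) = 3·9 = 27
f[10] = 2·max(8,18) = 2·18 = 36
f[11] = 2·max(9,27) = 2·27 = 54
f[12] = 3·max(9,27) = 3·27 = 81
One optimal split: 3 + 3 + 3 + 3; product 3·3·3·3 = 81.

81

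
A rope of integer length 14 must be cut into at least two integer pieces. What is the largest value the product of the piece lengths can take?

162

Let g[k] be the best product for length k (with at least one cut). For each first piece i, the rest contributes max(k−i, g[k−i]).
g[2] = 1×max(1,0) = 1×1 = 1
g[3] = max(1×2, 2×1) = 2
g[4] = max(1×3, 2×2, 3×1) = 4
g[5] = max(1×4, 2×3, 3×2, 4×1) = 6
g[6] = max(1×6, 2×4, 3×3, 4×2, 5×1) = 9
g[7] = max(1×9, 2×6, 3×4, 4×3, 5×2, 6×1) = 12
g[8] = max(1×12, 2×9, 3×6, …, 6×2, 7×1) = 18
g[9] = max(1×18, 2×12, 3×9, …, 7×2, 8×1) = 27
g[10] = max(1×27, 2×18, 3×12, …, 8×2, 9×1) = 36
g[11] = max(1×36, 2×27, 3×18, …, 9×2, 10×1) = 54
g[12] = max(1×54, 2×36, 3×27, …, 10×2, 11×1) = 81
g[13] = max(1×81, 2×54, 3×36, …, 11×2, 12×1) = 108
g[14] = max(1×108, 2×81, 3×54, …, 12×2, 13×1) = 162
One optimal split: 3 + 3 + 3 + 3 + 2; product 3×3×3×3×2 = 162.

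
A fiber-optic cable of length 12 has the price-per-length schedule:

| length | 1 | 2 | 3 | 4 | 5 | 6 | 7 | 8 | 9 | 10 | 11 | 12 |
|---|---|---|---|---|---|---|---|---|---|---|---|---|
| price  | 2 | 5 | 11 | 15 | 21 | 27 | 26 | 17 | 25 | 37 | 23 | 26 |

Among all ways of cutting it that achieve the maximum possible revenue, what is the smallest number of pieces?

2

Build r[k] bottom-up: r[k] = max over allowed piece i of (p[i] + r[k−i]).
r[1] = 2
r[2] = 5
r[3] = 11
r[4] = 15
r[5] = 21
r[6] = 27
r[7] = 29  (first piece 1, then r[6]=27)
r[8] = 32  (first piece 2, then r[6]=27)
r[9] = 38  (first piece 3, then r[6]=27)
r[10] = 42  (first piece 4, then r[6]=27)
r[11] = 48  (first piece 5, then r[6]=27)
r[12] = 54  (first piece 6, then r[6]=27)
Maximum revenue is $54.
Now minimize piece count subject to staying optimal: for each k, pieces[k] = 1 + min over i with p[i]+r[k−i]=r[k] of pieces[k−i].
pieces[9] = 2
pieces[10] = 2
pieces[11] = 2
pieces[12] = 2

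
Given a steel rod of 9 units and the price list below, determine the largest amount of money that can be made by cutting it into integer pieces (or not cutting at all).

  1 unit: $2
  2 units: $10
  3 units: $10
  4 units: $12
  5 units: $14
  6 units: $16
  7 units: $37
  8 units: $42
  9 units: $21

Let r[k] be the best obtainable value from length k. For each k, try every first piece i and keep the best of price[i] + r[k−i].
r[1] = 2
r[2] = max(2+2, 10+0) = 10
r[3] = max(2+10, 10+2, 10+0) = 12
r[4] = max(2+12, 10+10, 10+2, 12+0) = 20
r[5] = max(2+20, 10+12, 10+10, 12+2, 14+0) = 22
r[6] = max(2+22, 10+20, 10+12, 12+10, 14+2, 16+0) = 30
r[7] = max(2+30, 10+22, 10+20, …, 16+2, 37+0) = 37
r[8] = max(2+37, 10+30, 10+22, …, 37+2, 42+0) = 42
r[9] = max(2+42, 10+37, 10+30, …, 42+2, 21+0) = 47
One optimal cutting: 7 + 2 → $37 + $10 = $47.

47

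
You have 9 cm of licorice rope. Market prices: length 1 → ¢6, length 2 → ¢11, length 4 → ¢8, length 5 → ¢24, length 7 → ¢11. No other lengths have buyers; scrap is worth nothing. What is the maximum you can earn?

Build r[k] bottom-up: r[k] = max over allowed piece i of (p[i] + r[k−i]).
r[1] = 6
r[2] = max(6+6, 11+0) = 12
r[3] = max(6+12, 11+6) = 18
r[4] = max(6+18, 11+12, 8+0) = 24
r[5] = max(6+24, 11+18, 8+6, 24+0) = 30
r[6] = max(6+30, 11+24, 8+12, 24+6) = 36
r[7] = max(6+36, 11+30, 8+18, 24+12, 11+0) = 42
r[8] = max(6+42, 11+36, 8+24, 24+18, 11+6) = 48
r[9] = max(6+48, 11+42, 8+30, 24+24, 11+12) = 54
One optimal cutting: 1 + 1 + 1 + 1 + 1 + 1 + 1 + 1 + 1 → ¢54.

54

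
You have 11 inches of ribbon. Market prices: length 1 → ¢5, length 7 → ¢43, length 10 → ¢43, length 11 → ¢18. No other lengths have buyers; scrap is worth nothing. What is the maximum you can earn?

Let best[k] be the best obtainable value from length k. For each k, try every first piece i and keep the best of price[i] + best[k−i].
best[1] = 5
best[2] = 10  (first piece 1, then best[1]=5)
best[3] = 15  (first piece 1, then best[2]=10)
best[4] = 20  (first piece 1, then best[3]=15)
best[5] = 25  (first piece 1, then best[4]=20)
best[6] = 30  (first piece 1, then best[5]=25)
best[7] = max(5+30, 43+0) = 43
best[8] = max(5+43, 43+5) = 48
best[9] = max(5+48, 43+10) = 53
best[10] = max(5+53, 43+15, 43+0) = 58
best[11] = max(5+58, 43+20, 43+5, 18+0) = 63
One optimal cutting: 7 + 1 + 1 + 1 + 1 → ¢63.

63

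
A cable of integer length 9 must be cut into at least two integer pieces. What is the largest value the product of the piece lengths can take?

Fill m[k] for k=2..9: at each k try every first piece i and multiply by the better of (k−i) uncut or m[k−i].
m[2] = 1×max(1,0) = 1×1 = 1
m[3] = 1×max(2,1) = 1×2 = 2
m[4] = 2×max(2,1) = 2×2 = 4
m[5] = 2×max(3,2) = 2×3 = 6
m[6] = 3×max(3,2) = 3×3 = 9
m[7] = 2×max(5,6) = 2×6 = 12
m[8] = 2×max(6,9) = 2×9 = 18
m[9] = 3×max(6,9) = 3×9 = 27
One optimal split: 3 + 3 + 3; product 3×3×3 = 27.

27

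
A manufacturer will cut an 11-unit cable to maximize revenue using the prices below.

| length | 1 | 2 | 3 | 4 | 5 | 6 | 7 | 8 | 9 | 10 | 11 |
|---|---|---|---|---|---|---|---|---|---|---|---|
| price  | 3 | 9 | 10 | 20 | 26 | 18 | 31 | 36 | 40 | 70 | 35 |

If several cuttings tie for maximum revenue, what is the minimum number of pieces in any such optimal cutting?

2

Let r[k] be the best obtainable value from length k. For each k, try every first piece i and keep the best of price[i] + r[k−i].
r[1] = 3
r[2] = 9
r[3] = 12  (first piece 1, then r[2]=9)
r[4] = 20
r[5] = 26
r[6] = 29  (first piece 1, then r[5]=26)
r[7] = 35  (first piece 2, then r[5]=26)
r[8] = 40  (first piece 4, then r[4]=20)
r[9] = 46  (first piece 4, then r[5]=26)
r[10] = 70
r[11] = 73  (first piece 1, then r[10]=70)
Maximum revenue is €73.
Now minimize piece count subject to staying optimal: for each k, pieces[k] = 1 + min over i with p[i]+r[k−i]=r[k] of pieces[k−i].
pieces[8] = 2
pieces[9] = 2
pieces[10] = 1
pieces[11] = 2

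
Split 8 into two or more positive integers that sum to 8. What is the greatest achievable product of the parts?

Let m[k] be the best product for length k (with at least one cut). For each first piece i, the rest contributes max(k−i, m[k−i]).
m[2] = 1×max(1,0) = 1×1 = 1
m[3] = max(1×2, 2×1) = 2
m[4] = max(1×3, 2×2, 3×1) = 4
m[5] = max(1×4, 2×3, 3×2, 4×1) = 6
m[6] = max(1×6, 2×4, 3×3, 4×2, 5×1) = 9
m[7] = max(1×9, 2×6, 3×4, 4×3, 5×2, 6×1) = 12
m[8] = max(1×12, 2×9, 3×6, …, 6×2, 7×1) = 18
One optimal split: 3 + 3 + 2; product 3×3×2 = 18.

18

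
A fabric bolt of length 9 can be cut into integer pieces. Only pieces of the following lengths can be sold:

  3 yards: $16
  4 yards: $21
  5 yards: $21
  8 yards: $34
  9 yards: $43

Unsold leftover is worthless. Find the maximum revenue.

Let f[k] be the best obtainable value from length k. For each k, try every first piece i and keep the best of price[i] + f[k−i].
f[1] = 0
f[2] = 0
f[3] = 16
f[4] = max(16+0, 21+0) = 21
f[5] = max(16+0, 21+0, 21+0) = 21
f[6] = max(16+16, 21+0, 21+0) = 32
f[7] = max(16+21, 21+16, 21+0) = 37
f[8] = max(16+21, 21+21, 21+16, 34+0) = 42
f[9] = max(16+32, 21+21, 21+21, 34+0, 43+0) = 48
One optimal cutting: 3 + 3 + 3 → $48.

48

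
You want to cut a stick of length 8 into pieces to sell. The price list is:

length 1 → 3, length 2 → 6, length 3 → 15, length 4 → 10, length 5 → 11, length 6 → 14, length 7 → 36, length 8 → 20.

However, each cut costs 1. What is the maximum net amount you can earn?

Build v[k] bottom-up: v[k] = max over allowed piece i of (p[i] + v[k−i]) − 1 per cut.
v[1] = 3
v[2] = max(3+3-1, 6+0) = 6
v[3] = max(3+6-1, 6+3-1, 15+0) = 15
v[4] = max(3+15-1, 6+6-1, 15+3-1, 10+0) = 17
v[5] = max(3+17-1, 6+15-1, 15+6-1, 10+3-1, 11+0) = 20
v[6] = max(3+20-1, 6+17-1, 15+15-1, 10+6-1, 11+3-1, 14+0) = 29
v[7] = max(3+29-1, 6+20-1, 15+17-1, …, 14+3-1, 36+0) = 36
v[8] = max(3+36-1, 6+29-1, 15+20-1, …, 36+3-1, 20+0) = 38
One optimal plan: pieces 7 + 1 (1 cut) → 39 − 1 = 38.

38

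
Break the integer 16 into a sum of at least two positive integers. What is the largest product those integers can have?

324

Fill prod[k] for k=2..16: at each k try every first piece i and multiply by the better of (k−i) uncut or prod[k−i].
Small cases: prod[2]=1, prod[3]=2, prod[4]=4, prod[5]=6, prod[6]=9, prod[7]=12, prod[8]=18.
prod[9] = 3·max(6,9) = 3·9 = 27
prod[10] = 2·max(8,18) = 2·18 = 36
prod[11] = 2·max(9,27) = 2·27 = 54
prod[12] = 3·max(9,27) = 3·27 = 81
prod[13] = 2·max(11,54) = 2·54 = 108
prod[14] = 2·max(12,81) = 2·81 = 162
prod[15] = 3·max(12,81) = 3·81 = 243
prod[16] = 2·max(14,162) = 2·162 = 324
One optimal split: 3 + 3 + 3 + 3 + 2 + 2; product 3·3·3·3·2·2 = 324.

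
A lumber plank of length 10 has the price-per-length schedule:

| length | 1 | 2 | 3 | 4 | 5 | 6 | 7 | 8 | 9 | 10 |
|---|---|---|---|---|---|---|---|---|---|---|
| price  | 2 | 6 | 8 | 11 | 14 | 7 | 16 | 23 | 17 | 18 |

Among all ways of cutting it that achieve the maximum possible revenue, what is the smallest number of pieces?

5

Build r[k] bottom-up: r[k] = max over allowed piece i of (p[i] + r[k−i]).
r[1] = 2
r[2] = max(2+2, 6+0) = 6
r[3] = max(2+6, 6+2, 8+0) = 8
r[4] = max(2+8, 6+6, 8+2, 11+0) = 12
r[5] = max(2+12, 6+8, 8+6, 11+2, 14+0) = 14
r[6] = max(2+14, 6+12, 8+8, 11+6, 14+2, 7+0) = 18
r[7] = max(2+18, 6+14, 8+12, …, 7+2, 16+0) = 20
r[8] = max(2+20, 6+18, 8+14, …, 16+2, 23+0) = 24
r[9] = max(2+24, 6+20, 8+18, …, 23+2, 17+0) = 26
r[10] = max(2+26, 6+24, 8+20, …, 17+2, 18+0) = 30
Maximum revenue is $30.
Now minimize piece count subject to staying optimal: for each k, pieces[k] = 1 + min over i with p[i]+r[k−i]=r[k] of pieces[k−i].
pieces[7] = 2
pieces[8] = 4
pieces[9] = 3
pieces[10] = 5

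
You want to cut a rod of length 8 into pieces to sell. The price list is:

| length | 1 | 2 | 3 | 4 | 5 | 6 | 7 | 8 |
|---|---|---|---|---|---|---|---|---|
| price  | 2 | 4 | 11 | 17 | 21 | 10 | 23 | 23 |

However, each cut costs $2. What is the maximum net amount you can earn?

Build r[k] bottom-up: r[k] = max over allowed piece i of (p[i] + r[k−i]) − 2 per cut.
r[1] = 2
r[2] = 4
r[3] = 11
r[4] = 17
r[5] = 21
r[6] = 21  (first piece 1, then r[5]=21)
r[7] = 26  (first piece 3, then r[4]=17)
r[8] = 32  (first piece 4, then r[4]=17)
One optimal plan: pieces 4 + 4 (1 cut) → $34 − $2 = $32.

32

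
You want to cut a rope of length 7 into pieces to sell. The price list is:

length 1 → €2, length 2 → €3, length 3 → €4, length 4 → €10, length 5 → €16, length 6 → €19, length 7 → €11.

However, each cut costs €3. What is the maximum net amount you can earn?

Let v[k] be the best obtainable value from length k. For each k, try every first piece i and keep the best of price[i] + v[k−i] minus the 3 cut fee when i<k.
v[1] = 2
v[2] = max(2+2-3, 3+0) = 3
v[3] = max(2+3-3, 3+2-3, 4+0) = 4
v[4] = max(2+4-3, 3+3-3, 4+2-3, 10+0) = 10
v[5] = max(2+10-3, 3+4-3, 4+3-3, 10+2-3, 16+0) = 16
v[6] = max(2+16-3, 3+10-3, 4+4-3, 10+3-3, 16+2-3, 19+0) = 19
v[7] = max(2+19-3, 3+16-3, 4+10-3, …, 19+2-3, 11+0) = 18
One optimal plan: pieces 6 + 1 (1 cut) → €21 − €3 = €18.

18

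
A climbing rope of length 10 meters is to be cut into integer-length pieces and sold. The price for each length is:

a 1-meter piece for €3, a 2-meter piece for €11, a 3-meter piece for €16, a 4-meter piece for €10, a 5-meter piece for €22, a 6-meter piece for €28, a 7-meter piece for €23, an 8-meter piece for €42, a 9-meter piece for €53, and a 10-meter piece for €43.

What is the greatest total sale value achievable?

56

Build r[k] bottom-up: r[k] = max over allowed piece i of (p[i] + r[k−i]).
r[1] = 3
r[2] = 11
r[3] = 16
r[4] = 22  (first piece 2, then r[2]=11)
r[5] = 27  (first piece 2, then r[3]=16)
r[6] = 33  (first piece 2, then r[4]=22)
r[7] = 38  (first piece 2, then r[5]=27)
r[8] = 44  (first piece 2, then r[6]=33)
r[9] = 53
r[10] = 56  (first piece 1, then r[9]=53)
One optimal cutting: 9 + 1 → €53 + €3 = €56.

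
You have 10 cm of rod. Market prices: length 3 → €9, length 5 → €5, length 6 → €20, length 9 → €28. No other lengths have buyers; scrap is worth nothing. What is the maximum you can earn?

29

Consider every possible first cut. best[k] is the best of p[i]+best[k−i] over all sellable i≤k.
best[1] = 0
best[2] = 0
best[3] = 9
best[4] = 9
best[5] = 9
best[6] = 20
best[7] = 20
best[8] = 20
best[9] = 29  (first piece 3, then best[6]=20)
best[10] = 29
One optimal cutting: pieces 6 + 3 with 1 cm of scrap → €29.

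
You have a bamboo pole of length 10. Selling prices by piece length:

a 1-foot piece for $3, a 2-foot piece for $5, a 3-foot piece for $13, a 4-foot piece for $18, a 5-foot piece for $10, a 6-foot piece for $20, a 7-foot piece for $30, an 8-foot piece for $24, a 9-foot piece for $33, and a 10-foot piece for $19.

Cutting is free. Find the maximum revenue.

44

Consider every possible first cut. best[k] is the best of p[i]+best[k−i] over all sellable i≤k.
best[1] = 3
best[2] = max(3+3, 5+0) = 6
best[3] = max(3+6, 5+3, 13+0) = 13
best[4] = max(3+13, 5+6, 13+3, 18+0) = 18
best[5] = max(3+18, 5+13, 13+6, 18+3, 10+0) = 21
best[6] = max(3+21, 5+18, 13+13, 18+6, 10+3, 20+0) = 26
best[7] = max(3+26, 5+21, 13+18, …, 20+3, 30+0) = 31
best[8] = max(3+31, 5+26, 13+21, …, 30+3, 24+0) = 36
best[9] = max(3+36, 5+31, 13+26, …, 24+3, 33+0) = 39
best[10] = max(3+39, 5+36, 13+31, …, 33+3, 19+0) = 44
One optimal cutting: 4 + 3 + 3 → $18 + $13 + $13 = $44.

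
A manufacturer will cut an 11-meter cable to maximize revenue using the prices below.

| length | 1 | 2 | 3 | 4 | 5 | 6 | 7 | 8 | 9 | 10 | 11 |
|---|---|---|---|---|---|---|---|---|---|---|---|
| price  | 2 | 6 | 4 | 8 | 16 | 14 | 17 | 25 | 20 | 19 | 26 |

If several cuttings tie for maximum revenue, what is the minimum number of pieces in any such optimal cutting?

3

Let r[k] be the best obtainable value from length k. For each k, try every first piece i and keep the best of price[i] + r[k−i].
r[1] = 2
r[2] = 6
r[3] = 8  (first piece 1, then r[2]=6)
r[4] = 12  (first piece 2, then r[2]=6)
r[5] = 16
r[6] = 18  (first piece 1, then r[5]=16)
r[7] = 22  (first piece 2, then r[5]=16)
r[8] = 25
r[9] = 28  (first piece 2, then r[7]=22)
r[10] = 32  (first piece 5, then r[5]=16)
r[11] = 34  (first piece 1, then r[10]=32)
Maximum revenue is €34.
Now minimize piece count subject to staying optimal: for each k, pieces[k] = 1 + min over i with p[i]+r[k−i]=r[k] of pieces[k−i].
pieces[8] = 1
pieces[9] = 3
pieces[10] = 2
pieces[11] = 3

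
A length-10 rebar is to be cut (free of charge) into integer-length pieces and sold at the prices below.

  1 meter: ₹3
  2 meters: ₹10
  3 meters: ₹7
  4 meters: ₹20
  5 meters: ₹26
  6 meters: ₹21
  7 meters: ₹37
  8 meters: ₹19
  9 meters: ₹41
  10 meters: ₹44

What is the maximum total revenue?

Build R[k] bottom-up: R[k] = max over allowed piece i of (p[i] + R[k−i]).
R[1] = 3
R[2] = 10
R[3] = 13  (first piece 1, then R[2]=10)
R[4] = 20  (first piece 2, then R[2]=10)
R[5] = 26
R[6] = 30  (first piece 2, then R[4]=20)
R[7] = 37
R[8] = 40  (first piece 1, then R[7]=37)
R[9] = 47  (first piece 2, then R[7]=37)
R[10] = 52  (first piece 5, then R[5]=26)
One optimal cutting: 5 + 5 → ₹26 + ₹26 = ₹52.

52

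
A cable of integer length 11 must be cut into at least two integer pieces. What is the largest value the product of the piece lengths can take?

Let f[k] be the best product for length k (with at least one cut). For each first piece i, the rest contributes max(k−i, f[k−i]).
f[2] = 1*max(1,0) = 1*1 = 1
f[3] = max(1*2, 2*1) = 2
f[4] = max(1*3, 2*2, 3*1) = 4
f[5] = max(1*4, 2*3, 3*2, 4*1) = 6
f[6] = max(1*6, 2*4, 3*3, 4*2, 5*1) = 9
f[7] = max(1*9, 2*6, 3*4, 4*3, 5*2, 6*1) = 12
f[8] = max(1*12, 2*9, 3*6, …, 6*2, 7*1) = 18
f[9] = max(1*18, 2*12, 3*9, …, 7*2, 8*1) = 27
f[10] = max(1*27, 2*18, 3*12, …, 8*2, 9*1) = 36
f[11] = max(1*36, 2*27, 3*18, …, 9*2, 10*1) = 54
One optimal split: 3 + 3 + 3 + 2; product 3*3*3*2 = 54.

54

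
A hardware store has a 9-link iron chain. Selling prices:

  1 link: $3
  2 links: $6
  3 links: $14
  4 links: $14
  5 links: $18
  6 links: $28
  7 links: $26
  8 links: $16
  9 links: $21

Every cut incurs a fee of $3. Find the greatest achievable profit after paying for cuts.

Consider every possible first cut. net[k] is the best of p[i]+net[k−i] over all sellable i≤k, charging 3 whenever i<k.
net[1] = 3
net[2] = max(3+3-3, 6+0) = 6
net[3] = max(3+6-3, 6+3-3, 14+0) = 14
net[4] = max(3+14-3, 6+6-3, 14+3-3, 14+0) = 14
net[5] = max(3+14-3, 6+14-3, 14+6-3, 14+3-3, 18+0) = 18
net[6] = max(3+18-3, 6+14-3, 14+14-3, 14+6-3, 18+3-3, 28+0) = 28
net[7] = max(3+28-3, 6+18-3, 14+14-3, …, 28+3-3, 26+0) = 28
net[8] = max(3+28-3, 6+28-3, 14+18-3, …, 26+3-3, 16+0) = 31
net[9] = max(3+31-3, 6+28-3, 14+28-3, …, 16+3-3, 21+0) = 39
One optimal plan: pieces 6 + 3 (1 cut) → $42 − $3 = $39.

39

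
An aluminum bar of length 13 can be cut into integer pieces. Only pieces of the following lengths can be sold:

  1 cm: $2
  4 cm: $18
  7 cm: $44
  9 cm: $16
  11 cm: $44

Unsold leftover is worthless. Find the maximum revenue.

66

Consider every possible first cut. best[k] is the best of p[i]+best[k−i] over all sellable i≤k.
best[1] = 2
best[2] = 4  (first piece 1, then best[1]=2)
best[3] = 6  (first piece 1, then best[2]=4)
best[4] = 18
best[5] = 20  (first piece 1, then best[4]=18)
best[6] = 22  (first piece 1, then best[5]=20)
best[7] = 44
best[8] = 46  (first piece 1, then best[7]=44)
best[9] = 48  (first piece 1, then best[8]=46)
best[10] = 50  (first piece 1, then best[9]=48)
best[11] = 62  (first piece 4, then best[7]=44)
best[12] = 64  (first piece 1, then best[11]=62)
best[13] = 66  (first piece 1, then best[12]=64)
One optimal cutting: 7 + 4 + 1 + 1 → $66.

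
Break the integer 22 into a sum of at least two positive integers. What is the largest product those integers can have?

2916

Define g[k] = max over 1≤i<k of i · max(k−i, g[k−i]); the inner max lets the remainder stay uncut if that's better.
g[2] = 1*max(1,0) = 1*1 = 1
g[3] = 1*max(2,1) = 1*2 = 2
g[4] = 2*max(2,1) = 2*2 = 4
g[5] = 2*max(3,2) = 2*3 = 6
g[6] = 3*max(3,2) = 3*3 = 9
g[7] = 2*max(5,6) = 2*6 = 12
g[8] = 2*max(6,9) = 2*9 = 18
g[9] = 3*max(6,9) = 3*9 = 27
g[10] = 2*max(8,18) = 2*18 = 36
g[11] = 2*max(9,27) = 2*27 = 54
g[12] = 3*max(9,27) = 3*27 = 81
g[13] = 2*max(11,54) = 2*54 = 108
g[14] = 2*max(12,81) = 2*81 = 162
g[15] = 3*max(12,81) = 3*81 = 243
g[16] = 2*max(14,162) = 2*162 = 324
g[17] = 2*max(15,243) = 2*243 = 486
g[18] = 3*max(15,243) = 3*243 = 729
g[19] = 2*max(17,486) = 2*486 = 972
g[20] = 2*max(18,729) = 2*729 = 1458
g[21] = 3*max(18,729) = 3*729 = 2187
g[22] = 2*max(20,1458) = 2*1458 = 2916
One optimal split: 3 + 3 + 3 + 3 + 3 + 3 + 2 + 2; product 3*3*3*3*3*3*2*2 = 2916.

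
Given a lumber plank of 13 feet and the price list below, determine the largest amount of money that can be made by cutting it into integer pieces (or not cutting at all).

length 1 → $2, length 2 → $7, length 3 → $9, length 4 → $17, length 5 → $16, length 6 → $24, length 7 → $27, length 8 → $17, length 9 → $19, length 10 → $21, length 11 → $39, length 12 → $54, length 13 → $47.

56

Build best[k] bottom-up: best[k] = max over allowed piece i of (p[i] + best[k−i]).
best[1] = 2
best[2] = max(2+2, 7+0) = 7
best[3] = max(2+7, 7+2, 9+0) = 9
best[4] = max(2+9, 7+7, 9+2, 17+0) = 17
best[5] = max(2+17, 7+9, 9+7, 17+2, 16+0) = 19
best[6] = max(2+19, 7+17, 9+9, 17+7, 16+2, 24+0) = 24
best[7] = max(2+24, 7+19, 9+17, …, 24+2, 27+0) = 27
best[8] = max(2+27, 7+24, 9+19, …, 27+2, 17+0) = 34
best[9] = max(2+34, 7+27, 9+24, …, 17+2, 19+0) = 36
best[10] = max(2+36, 7+34, 9+27, …, 19+2, 21+0) = 41
best[11] = max(2+41, 7+36, 9+34, …, 21+2, 39+0) = 44
best[12] = max(2+44, 7+41, 9+36, …, 39+2, 54+0) = 54
best[13] = max(2+54, 7+44, 9+41, …, 54+2, 47+0) = 56
One optimal cutting: 12 + 1 → $54 + $2 = $56.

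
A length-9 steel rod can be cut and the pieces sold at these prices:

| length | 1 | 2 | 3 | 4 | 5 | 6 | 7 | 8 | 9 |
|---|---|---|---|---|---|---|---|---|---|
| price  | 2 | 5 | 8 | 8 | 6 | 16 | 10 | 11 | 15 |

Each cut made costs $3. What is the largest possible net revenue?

Let v[k] be the best obtainable value from length k. For each k, try every first piece i and keep the best of price[i] + v[k−i] minus the 3 cut fee when i<k.
v[1] = 2
v[2] = max(2+2-3, 5+0) = 5
v[3] = max(2+5-3, 5+2-3, 8+0) = 8
v[4] = max(2+8-3, 5+5-3, 8+2-3, 8+0) = 8
v[5] = max(2+8-3, 5+8-3, 8+5-3, 8+2-3, 6+0) = 10
v[6] = max(2+10-3, 5+8-3, 8+8-3, 8+5-3, 6+2-3, 16+0) = 16
v[7] = max(2+16-3, 5+10-3, 8+8-3, …, 16+2-3, 10+0) = 15
v[8] = max(2+15-3, 5+16-3, 8+10-3, …, 10+2-3, 11+0) = 18
v[9] = max(2+18-3, 5+15-3, 8+16-3, …, 11+2-3, 15+0) = 21
One optimal plan: pieces 6 + 3 (1 cut) → $24 − $3 = $21.

21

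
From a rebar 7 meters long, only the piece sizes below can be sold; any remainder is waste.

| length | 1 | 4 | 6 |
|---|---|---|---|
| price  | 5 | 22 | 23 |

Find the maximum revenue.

Consider every possible first cut. f[k] is the best of p[i]+f[k−i] over all sellable i≤k.
f[1] = 5
f[2] = 10  (first piece 1, then f[1]=5)
f[3] = 15  (first piece 1, then f[2]=10)
f[4] = max(5+15, 22+0) = 22
f[5] = max(5+22, 22+5) = 27
f[6] = max(5+27, 22+10, 23+0) = 32
f[7] = max(5+32, 22+15, 23+5) = 37
One optimal cutting: 4 + 1 + 1 + 1 → ₹37.

37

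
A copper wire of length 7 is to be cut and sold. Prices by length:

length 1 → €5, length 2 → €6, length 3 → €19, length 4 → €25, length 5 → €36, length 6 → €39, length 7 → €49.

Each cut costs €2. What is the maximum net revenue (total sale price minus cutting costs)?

49

Let v[k] be the best obtainable value from length k. For each k, try every first piece i and keep the best of price[i] + v[k−i] minus the 2 cut fee when i<k.
v[1] = 5
v[2] = max(5+5-2, 6+0) = 8
v[3] = max(5+8-2, 6+5-2, 19+0) = 19
v[4] = max(5+19-2, 6+8-2, 19+5-2, 25+0) = 25
v[5] = max(5+25-2, 6+19-2, 19+8-2, 25+5-2, 36+0) = 36
v[6] = max(5+36-2, 6+25-2, 19+19-2, 25+8-2, 36+5-2, 39+0) = 39
v[7] = max(5+39-2, 6+36-2, 19+25-2, …, 39+5-2, 49+0) = 49
Best is to make no cuts and sell whole for €49.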